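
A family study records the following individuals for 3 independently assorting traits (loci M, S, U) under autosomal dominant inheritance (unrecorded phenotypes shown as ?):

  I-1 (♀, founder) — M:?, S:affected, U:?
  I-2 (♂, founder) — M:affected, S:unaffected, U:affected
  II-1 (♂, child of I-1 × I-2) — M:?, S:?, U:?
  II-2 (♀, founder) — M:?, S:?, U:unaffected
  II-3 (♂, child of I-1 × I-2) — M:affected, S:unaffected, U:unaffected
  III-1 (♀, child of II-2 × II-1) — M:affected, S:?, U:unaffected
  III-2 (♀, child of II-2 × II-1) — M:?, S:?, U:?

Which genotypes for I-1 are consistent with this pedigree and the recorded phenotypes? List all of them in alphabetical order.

I-1 ∈ {MM Ss Uu, MM Ss uu, Mm Ss Uu, Mm Ss uu, mm Ss Uu, mm Ss uu}

M/I-1 ? ·: mm|Mm|MM
M/I-2 aff ·: Mm|MM
M/II-1 ? I-1×I-2: mm|Mm|MM
M/II-2 ? ·: mm|Mm|MM
M/II-3 aff I-1×I-2: Mm|MM
M/III-1 aff II-2×II-1: Mm|MM
M/III-2 ? II-2×II-1: mm|Mm|MM
⇒ M over [I-1,I-2,II-1,II-2,II-3,III-1,III-2]: 147 consistent
S/I-1 aff ·: Ss
S/I-2 un ·: ss
S/II-1 ? I-1×I-2: ss|Ss
S/II-2 ? ·: ss|Ss|SS
S/II-3 un I-1×I-2: ss
S/III-1 ? II-2×II-1: ss|Ss|SS
S/III-2 ? II-2×II-1: ss|Ss|SS
⇒ S over [I-1,I-2,II-1,II-2,II-3,III-1,III-2]: 23 consistent
U/I-1 ? ·: uu|Uu
U/I-2 aff ·: Uu
U/II-1 ? I-1×I-2: uu|Uu
U/II-2 un ·: uu
U/II-3 un I-1×I-2: uu
U/III-1 un II-2×II-1: uu
U/III-2 ? II-2×II-1: uu|Uu
⇒ U over [I-1,I-2,II-1,II-2,II-3,III-1,III-2]: 6 consistent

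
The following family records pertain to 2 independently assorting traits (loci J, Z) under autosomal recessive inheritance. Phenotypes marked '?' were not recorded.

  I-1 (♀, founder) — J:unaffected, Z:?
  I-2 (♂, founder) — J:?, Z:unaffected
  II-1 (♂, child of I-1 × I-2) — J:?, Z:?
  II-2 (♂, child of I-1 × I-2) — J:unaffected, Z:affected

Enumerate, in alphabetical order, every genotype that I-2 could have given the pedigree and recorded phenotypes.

J/I-1 un ·: JJ|Jj
J/I-2 ? ·: JJ|Jj|jj
J/II-1 ? I-1×I-2: JJ|Jj|jj
J/II-2 un I-1×I-2: JJ|Jj
⇒ J over [I-1,I-2,II-1,II-2]: 18 consistent
Z/I-1 ? ·: Zz|zz
Z/I-2 un ·: Zz
Z/II-1 ? I-1×I-2: ZZ|Zz|zz
Z/II-2 aff I-1×I-2: zz
⇒ Z over [I-1,I-2,II-1,II-2]: 5 consistent

I-2 ∈ {JJ Zz, Jj Zz, jj Zz}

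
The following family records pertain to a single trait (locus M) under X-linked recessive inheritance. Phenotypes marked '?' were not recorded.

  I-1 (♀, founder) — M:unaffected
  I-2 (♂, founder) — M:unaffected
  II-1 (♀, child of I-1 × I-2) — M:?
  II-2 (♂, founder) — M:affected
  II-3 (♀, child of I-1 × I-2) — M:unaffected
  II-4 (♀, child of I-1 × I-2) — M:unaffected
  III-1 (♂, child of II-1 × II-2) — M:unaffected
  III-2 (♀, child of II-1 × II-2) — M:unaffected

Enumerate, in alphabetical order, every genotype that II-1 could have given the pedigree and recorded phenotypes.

M/I-1 un ·: X^MX^M|X^MX^m
M/I-2 un ·: X^MY
M/II-1 ? I-1×I-2: X^MX^M|X^MX^m
M/II-2 aff ·: X^mY
M/II-3 un I-1×I-2: X^MX^M|X^MX^m
M/II-4 un I-1×I-2: X^MX^M|X^MX^m
M/III-1 un II-1×II-2: X^MY
M/III-2 un II-1×II-2: X^MX^m
⇒ M over [I-1,I-2,II-1,II-2,II-3,II-4,III-1,III-2]: 9 consistent

II-1 ∈ {X^MX^M, X^MX^m}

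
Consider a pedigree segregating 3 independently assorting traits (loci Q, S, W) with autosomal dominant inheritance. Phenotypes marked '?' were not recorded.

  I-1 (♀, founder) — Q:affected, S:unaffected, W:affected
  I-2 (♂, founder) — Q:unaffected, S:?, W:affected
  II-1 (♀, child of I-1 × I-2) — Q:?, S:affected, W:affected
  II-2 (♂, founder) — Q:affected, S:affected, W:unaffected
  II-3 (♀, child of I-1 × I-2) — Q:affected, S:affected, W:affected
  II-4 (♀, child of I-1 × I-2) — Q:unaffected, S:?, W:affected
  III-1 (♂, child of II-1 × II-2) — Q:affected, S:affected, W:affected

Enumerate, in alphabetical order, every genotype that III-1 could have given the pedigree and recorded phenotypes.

III-1 ∈ {QQ SS Ww, QQ Ss Ww, Qq SS Ww, Qq Ss Ww}

Q/I-1 aff ·: Qq
Q/I-2 un ·: qq
Q/II-1 ? I-1×I-2: qq|Qq
Q/II-2 aff ·: Qq|QQ
Q/II-3 aff I-1×I-2: Qq
Q/II-4 un I-1×I-2: qq
Q/III-1 aff II-1×II-2: Qq|QQ
⇒ Q over [I-1,I-2,II-1,II-2,II-3,II-4,III-1]: 6 consistent
S/I-1 un ·: ss
S/I-2 ? ·: Ss|SS
S/II-1 aff I-1×I-2: Ss
S/II-2 aff ·: Ss|SS
S/II-3 aff I-1×I-2: Ss
S/II-4 ? I-1×I-2: ss|Ss
S/III-1 aff II-1×II-2: Ss|SS
⇒ S over [I-1,I-2,II-1,II-2,II-3,II-4,III-1]: 12 consistent
W/I-1 aff ·: Ww|WW
W/I-2 aff ·: Ww|WW
W/II-1 aff I-1×I-2: Ww|WW
W/II-2 un ·: ww
W/II-3 aff I-1×I-2: Ww|WW
W/II-4 aff I-1×I-2: Ww|WW
W/III-1 aff II-1×II-2: Ww
⇒ W over [I-1,I-2,II-1,II-2,II-3,II-4,III-1]: 25 consistent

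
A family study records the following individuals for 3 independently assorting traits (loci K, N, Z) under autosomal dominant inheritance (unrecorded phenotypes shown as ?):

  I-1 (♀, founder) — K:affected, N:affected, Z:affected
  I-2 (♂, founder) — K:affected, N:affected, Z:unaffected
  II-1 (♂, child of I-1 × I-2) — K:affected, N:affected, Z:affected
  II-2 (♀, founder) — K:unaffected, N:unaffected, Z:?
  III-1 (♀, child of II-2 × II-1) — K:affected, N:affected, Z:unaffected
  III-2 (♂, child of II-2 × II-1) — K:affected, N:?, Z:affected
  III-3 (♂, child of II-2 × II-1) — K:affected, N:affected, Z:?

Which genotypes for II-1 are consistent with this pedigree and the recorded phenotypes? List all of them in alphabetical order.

K/I-1 aff ·: Kk|KK
K/I-2 aff ·: Kk|KK
K/II-1 aff I-1×I-2: Kk|KK
K/II-2 un ·: kk
K/III-1 aff II-2×II-1: Kk
K/III-2 aff II-2×II-1: Kk
K/III-3 aff II-2×II-1: Kk
⇒ K over [I-1,I-2,II-1,II-2,III-1,III-2,III-3]: 7 consistent
N/I-1 aff ·: Nn|NN
N/I-2 aff ·: Nn|NN
N/II-1 aff I-1×I-2: Nn|NN
N/II-2 un ·: nn
N/III-1 aff II-2×II-1: Nn
N/III-2 ? II-2×II-1: nn|Nn
N/III-3 aff II-2×II-1: Nn
⇒ N over [I-1,I-2,II-1,II-2,III-1,III-2,III-3]: 10 consistent
Z/I-1 aff ·: Zz|ZZ
Z/I-2 un ·: zz
Z/II-1 aff I-1×I-2: Zz
Z/II-2 ? ·: zz|Zz
Z/III-1 un II-2×II-1: zz
Z/III-2 aff II-2×II-1: Zz|ZZ
Z/III-3 ? II-2×II-1: zz|Zz|ZZ
⇒ Z over [I-1,I-2,II-1,II-2,III-1,III-2,III-3]: 16 consistent

II-1 ∈ {KK NN Zz, KK Nn Zz, Kk NN Zz, Kk Nn Zz}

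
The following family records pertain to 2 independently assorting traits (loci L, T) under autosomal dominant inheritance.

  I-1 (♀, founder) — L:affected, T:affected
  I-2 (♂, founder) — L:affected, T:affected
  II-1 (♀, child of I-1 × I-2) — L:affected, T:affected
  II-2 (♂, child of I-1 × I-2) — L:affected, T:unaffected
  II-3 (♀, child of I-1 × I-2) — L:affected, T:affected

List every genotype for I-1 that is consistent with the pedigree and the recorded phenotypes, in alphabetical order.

I-1 ∈ {LL Tt, Ll Tt}

L/I-1 aff ·: Ll|LL
L/I-2 aff ·: Ll|LL
L/II-1 aff I-1×I-2: Ll|LL
L/II-2 aff I-1×I-2: Ll|LL
L/II-3 aff I-1×I-2: Ll|LL
⇒ L over [I-1,I-2,II-1,II-2,II-3]: 25 consistent
T/I-1 aff ·: Tt
T/I-2 aff ·: Tt
T/II-1 aff I-1×I-2: Tt|TT
T/II-2 un I-1×I-2: tt
T/II-3 aff I-1×I-2: Tt|TT
⇒ T over [I-1,I-2,II-1,II-2,II-3]: 4 consistent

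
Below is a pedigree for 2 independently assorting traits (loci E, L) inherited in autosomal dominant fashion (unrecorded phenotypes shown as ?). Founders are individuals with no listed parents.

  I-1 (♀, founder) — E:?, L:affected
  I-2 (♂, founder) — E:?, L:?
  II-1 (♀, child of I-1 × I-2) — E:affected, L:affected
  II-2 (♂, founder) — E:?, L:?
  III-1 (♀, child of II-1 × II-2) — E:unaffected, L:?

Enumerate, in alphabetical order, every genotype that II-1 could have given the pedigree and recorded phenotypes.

E/I-1 ? ·: ee|Ee|EE
E/I-2 ? ·: ee|Ee|EE
E/II-1 aff I-1×I-2: Ee
E/II-2 ? ·: ee|Ee
E/III-1 un II-1×II-2: ee
⇒ E over [I-1,I-2,II-1,II-2,III-1]: 14 consistent
L/I-1 aff ·: Ll|LL
L/I-2 ? ·: ll|Ll|LL
L/II-1 aff I-1×I-2: Ll|LL
L/II-2 ? ·: ll|Ll|LL
L/III-1 ? II-1×II-2: ll|Ll|LL
⇒ L over [I-1,I-2,II-1,II-2,III-1]: 51 consistent

II-1 ∈ {Ee LL, Ee Ll}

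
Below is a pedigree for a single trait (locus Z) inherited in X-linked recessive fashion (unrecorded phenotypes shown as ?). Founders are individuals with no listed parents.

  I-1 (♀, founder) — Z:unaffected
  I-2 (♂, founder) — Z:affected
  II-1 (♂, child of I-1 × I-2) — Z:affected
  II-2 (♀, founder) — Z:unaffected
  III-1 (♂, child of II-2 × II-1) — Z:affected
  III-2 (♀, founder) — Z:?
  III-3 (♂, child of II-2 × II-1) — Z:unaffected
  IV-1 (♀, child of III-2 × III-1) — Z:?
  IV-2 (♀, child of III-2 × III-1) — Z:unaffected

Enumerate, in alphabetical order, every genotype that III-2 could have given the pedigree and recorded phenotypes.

Z/I-1 un ·: X^ZX^z
Z/I-2 aff ·: X^zY
Z/II-1 aff I-1×I-2: X^zY
Z/II-2 un ·: X^ZX^z
Z/III-1 aff II-2×II-1: X^zY
Z/III-2 ? ·: X^ZX^Z|X^ZX^z
Z/III-3 un II-2×II-1: X^ZY
Z/IV-1 ? III-2×III-1: X^ZX^z|X^zX^z
Z/IV-2 un III-2×III-1: X^ZX^z
⇒ Z over [I-1,I-2,II-1,II-2,III-1,III-2,III-3,IV-1,IV-2]: 3 consistent

III-2 ∈ {X^ZX^Z, X^ZX^z}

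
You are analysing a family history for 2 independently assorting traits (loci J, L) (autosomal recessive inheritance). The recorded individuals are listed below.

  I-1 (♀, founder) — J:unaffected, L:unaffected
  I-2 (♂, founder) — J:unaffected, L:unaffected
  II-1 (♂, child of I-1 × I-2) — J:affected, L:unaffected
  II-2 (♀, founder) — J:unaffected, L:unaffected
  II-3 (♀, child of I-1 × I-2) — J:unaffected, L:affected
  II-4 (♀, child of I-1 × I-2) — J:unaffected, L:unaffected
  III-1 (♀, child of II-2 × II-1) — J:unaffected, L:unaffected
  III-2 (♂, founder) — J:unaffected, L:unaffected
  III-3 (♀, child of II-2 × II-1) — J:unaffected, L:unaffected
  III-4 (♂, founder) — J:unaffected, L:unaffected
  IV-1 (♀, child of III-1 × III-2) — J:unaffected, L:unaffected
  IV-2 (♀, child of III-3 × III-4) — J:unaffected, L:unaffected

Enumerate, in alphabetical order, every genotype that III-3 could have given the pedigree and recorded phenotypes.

III-3 ∈ {Jj LL, Jj Ll}

J/I-1 un ·: Jj
J/I-2 un ·: Jj
J/II-1 aff I-1×I-2: jj
J/II-2 un ·: JJ|Jj
J/II-3 un I-1×I-2: JJ|Jj
J/II-4 un I-1×I-2: JJ|Jj
J/III-1 un II-2×II-1: Jj
J/III-2 un ·: JJ|Jj
J/III-3 un II-2×II-1: Jj
J/III-4 un ·: JJ|Jj
J/IV-1 un III-1×III-2: JJ|Jj
J/IV-2 un III-3×III-4: JJ|Jj
⇒ J over [I-1,I-2,II-1,II-2,II-3,II-4,III-1,III-2,III-3,III-4,IV-1,IV-2]: 128 consistent
L/I-1 un ·: Ll
L/I-2 un ·: Ll
L/II-1 un I-1×I-2: LL|Ll
L/II-2 un ·: LL|Ll
L/II-3 aff I-1×I-2: ll
L/II-4 un I-1×I-2: LL|Ll
L/III-1 un II-2×II-1: LL|Ll
L/III-2 un ·: LL|Ll
L/III-3 un II-2×II-1: LL|Ll
L/III-4 un ·: LL|Ll
L/IV-1 un III-1×III-2: LL|Ll
L/IV-2 un III-3×III-4: LL|Ll
⇒ L over [I-1,I-2,II-1,II-2,II-3,II-4,III-1,III-2,III-3,III-4,IV-1,IV-2]: 312 consistent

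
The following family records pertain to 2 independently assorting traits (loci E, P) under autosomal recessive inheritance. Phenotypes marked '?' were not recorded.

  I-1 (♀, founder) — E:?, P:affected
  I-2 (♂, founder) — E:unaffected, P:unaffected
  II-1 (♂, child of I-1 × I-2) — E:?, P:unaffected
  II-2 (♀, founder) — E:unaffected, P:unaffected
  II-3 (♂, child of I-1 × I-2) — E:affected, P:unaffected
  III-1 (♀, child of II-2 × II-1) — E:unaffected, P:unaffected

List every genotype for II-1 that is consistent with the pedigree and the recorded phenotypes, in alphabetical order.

II-1 ∈ {EE Pp, Ee Pp, ee Pp}

E/I-1 ? ·: Ee|ee
E/I-2 un ·: Ee
E/II-1 ? I-1×I-2: EE|Ee|ee
E/II-2 un ·: EE|Ee
E/II-3 aff I-1×I-2: ee
E/III-1 un II-2×II-1: EE|Ee
⇒ E over [I-1,I-2,II-1,II-2,II-3,III-1]: 15 consistent
P/I-1 aff ·: pp
P/I-2 un ·: PP|Pp
P/II-1 un I-1×I-2: Pp
P/II-2 un ·: PP|Pp
P/II-3 un I-1×I-2: Pp
P/III-1 un II-2×II-1: PP|Pp
⇒ P over [I-1,I-2,II-1,II-2,II-3,III-1]: 8 consistent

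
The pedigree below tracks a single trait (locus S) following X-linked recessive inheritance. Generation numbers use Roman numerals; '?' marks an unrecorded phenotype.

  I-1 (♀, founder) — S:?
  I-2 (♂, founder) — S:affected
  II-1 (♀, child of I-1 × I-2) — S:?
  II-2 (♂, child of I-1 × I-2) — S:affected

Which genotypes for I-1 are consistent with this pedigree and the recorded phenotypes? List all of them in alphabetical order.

S/I-1 ? ·: X^SX^s|X^sX^s
S/I-2 aff ·: X^sY
S/II-1 ? I-1×I-2: X^SX^s|X^sX^s
S/II-2 aff I-1×I-2: X^sY
⇒ S over [I-1,I-2,II-1,II-2]: 3 consistent

I-1 ∈ {X^SX^s, X^sX^s}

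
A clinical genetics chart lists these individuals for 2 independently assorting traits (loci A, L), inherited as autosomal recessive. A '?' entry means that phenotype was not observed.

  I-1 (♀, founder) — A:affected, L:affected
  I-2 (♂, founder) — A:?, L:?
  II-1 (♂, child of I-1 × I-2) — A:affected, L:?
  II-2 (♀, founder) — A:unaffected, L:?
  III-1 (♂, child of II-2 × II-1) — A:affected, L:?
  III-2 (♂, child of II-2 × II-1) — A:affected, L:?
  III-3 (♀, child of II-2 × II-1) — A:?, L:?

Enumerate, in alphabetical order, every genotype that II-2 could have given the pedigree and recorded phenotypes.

A/I-1 aff ·: aa
A/I-2 ? ·: Aa|aa
A/II-1 aff I-1×I-2: aa
A/II-2 un ·: Aa
A/III-1 aff II-2×II-1: aa
A/III-2 aff II-2×II-1: aa
A/III-3 ? II-2×II-1: Aa|aa
⇒ A over [I-1,I-2,II-1,II-2,III-1,III-2,III-3]: 4 consistent
L/I-1 aff ·: ll
L/I-2 ? ·: LL|Ll|ll
L/II-1 ? I-1×I-2: Ll|ll
L/II-2 ? ·: LL|Ll|ll
L/III-1 ? II-2×II-1: LL|Ll|ll
L/III-2 ? II-2×II-1: LL|Ll|ll
L/III-3 ? II-2×II-1: LL|Ll|ll
⇒ L over [I-1,I-2,II-1,II-2,III-1,III-2,III-3]: 106 consistent

II-2 ∈ {Aa LL, Aa Ll, Aa ll}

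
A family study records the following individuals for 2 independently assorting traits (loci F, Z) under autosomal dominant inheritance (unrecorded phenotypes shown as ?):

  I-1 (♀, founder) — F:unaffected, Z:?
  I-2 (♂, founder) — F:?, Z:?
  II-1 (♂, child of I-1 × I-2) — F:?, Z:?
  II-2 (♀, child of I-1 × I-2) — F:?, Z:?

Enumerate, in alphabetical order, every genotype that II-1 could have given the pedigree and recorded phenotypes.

F/I-1 un ·: ff
F/I-2 ? ·: ff|Ff|FF
F/II-1 ? I-1×I-2: ff|Ff
F/II-2 ? I-1×I-2: ff|Ff
⇒ F over [I-1,I-2,II-1,II-2]: 6 consistent
Z/I-1 ? ·: zz|Zz|ZZ
Z/I-2 ? ·: zz|Zz|ZZ
Z/II-1 ? I-1×I-2: zz|Zz|ZZ
Z/II-2 ? I-1×I-2: zz|Zz|ZZ
⇒ Z over [I-1,I-2,II-1,II-2]: 29 consistent

II-1 ∈ {Ff ZZ, Ff Zz, Ff zz, ff ZZ, ff Zz, ff zz}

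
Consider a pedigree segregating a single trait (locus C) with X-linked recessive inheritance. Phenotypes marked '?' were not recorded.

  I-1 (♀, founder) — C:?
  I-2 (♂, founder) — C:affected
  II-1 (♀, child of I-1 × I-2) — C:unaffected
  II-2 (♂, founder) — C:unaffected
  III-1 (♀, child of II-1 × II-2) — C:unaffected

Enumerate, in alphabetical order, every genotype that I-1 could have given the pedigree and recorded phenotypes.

I-1 ∈ {X^CX^C, X^CX^c}

C/I-1 ? ·: X^CX^C|X^CX^c
C/I-2 aff ·: X^cY
C/II-1 un I-1×I-2: X^CX^c
C/II-2 un ·: X^CY
C/III-1 un II-1×II-2: X^CX^C|X^CX^c
⇒ C over [I-1,I-2,II-1,II-2,III-1]: 4 consistent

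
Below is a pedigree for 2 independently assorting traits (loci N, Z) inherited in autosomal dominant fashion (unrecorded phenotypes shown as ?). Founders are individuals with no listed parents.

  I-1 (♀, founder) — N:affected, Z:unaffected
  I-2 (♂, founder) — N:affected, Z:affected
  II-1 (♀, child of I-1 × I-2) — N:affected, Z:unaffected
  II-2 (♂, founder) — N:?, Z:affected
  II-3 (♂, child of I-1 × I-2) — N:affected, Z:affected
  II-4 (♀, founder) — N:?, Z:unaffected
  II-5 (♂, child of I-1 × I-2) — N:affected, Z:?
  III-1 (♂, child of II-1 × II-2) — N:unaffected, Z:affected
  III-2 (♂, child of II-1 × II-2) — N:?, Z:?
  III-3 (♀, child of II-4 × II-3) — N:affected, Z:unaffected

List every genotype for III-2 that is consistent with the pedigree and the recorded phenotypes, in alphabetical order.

III-2 ∈ {NN Zz, NN zz, Nn Zz, Nn zz, nn Zz, nn zz}

N/I-1 aff ·: Nn|NN
N/I-2 aff ·: Nn|NN
N/II-1 aff I-1×I-2: Nn
N/II-2 ? ·: nn|Nn
N/II-3 aff I-1×I-2: Nn|NN
N/II-4 ? ·: nn|Nn|NN
N/II-5 aff I-1×I-2: Nn|NN
N/III-1 un II-1×II-2: nn
N/III-2 ? II-1×II-2: nn|Nn|NN
N/III-3 aff II-4×II-3: Nn|NN
⇒ N over [I-1,I-2,II-1,II-2,II-3,II-4,II-5,III-1,III-2,III-3]: 270 consistent
Z/I-1 un ·: zz
Z/I-2 aff ·: Zz
Z/II-1 un I-1×I-2: zz
Z/II-2 aff ·: Zz|ZZ
Z/II-3 aff I-1×I-2: Zz
Z/II-4 un ·: zz
Z/II-5 ? I-1×I-2: zz|Zz
Z/III-1 aff II-1×II-2: Zz
Z/III-2 ? II-1×II-2: zz|Zz
Z/III-3 un II-4×II-3: zz
⇒ Z over [I-1,I-2,II-1,II-2,II-3,II-4,II-5,III-1,III-2,III-3]: 6 consistent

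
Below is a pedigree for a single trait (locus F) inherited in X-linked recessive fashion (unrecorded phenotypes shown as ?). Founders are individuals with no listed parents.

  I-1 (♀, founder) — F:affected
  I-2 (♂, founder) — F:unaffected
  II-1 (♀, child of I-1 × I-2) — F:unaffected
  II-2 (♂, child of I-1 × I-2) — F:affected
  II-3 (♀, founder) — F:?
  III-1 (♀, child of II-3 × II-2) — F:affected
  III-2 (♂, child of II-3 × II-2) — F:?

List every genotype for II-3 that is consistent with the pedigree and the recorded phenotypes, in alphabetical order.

II-3 ∈ {X^FX^f, X^fX^f}

F/I-1 aff ·: X^fX^f
F/I-2 un ·: X^FY
F/II-1 un I-1×I-2: X^FX^f
F/II-2 aff I-1×I-2: X^fY
F/II-3 ? ·: X^FX^f|X^fX^f
F/III-1 aff II-3×II-2: X^fX^f
F/III-2 ? II-3×II-2: X^FY|X^fY
⇒ F over [I-1,I-2,II-1,II-2,II-3,III-1,III-2]: 3 consistent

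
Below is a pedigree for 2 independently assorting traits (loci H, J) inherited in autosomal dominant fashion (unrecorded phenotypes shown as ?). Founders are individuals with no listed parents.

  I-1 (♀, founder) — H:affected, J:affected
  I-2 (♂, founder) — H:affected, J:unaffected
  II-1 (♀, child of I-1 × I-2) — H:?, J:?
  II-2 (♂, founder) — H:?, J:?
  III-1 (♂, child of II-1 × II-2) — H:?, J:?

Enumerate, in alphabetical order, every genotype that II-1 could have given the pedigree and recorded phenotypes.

II-1 ∈ {HH Jj, HH jj, Hh Jj, Hh jj, hh Jj, hh jj}

H/I-1 aff ·: Hh|HH
H/I-2 aff ·: Hh|HH
H/II-1 ? I-1×I-2: hh|Hh|HH
H/II-2 ? ·: hh|Hh|HH
H/III-1 ? II-1×II-2: hh|Hh|HH
⇒ H over [I-1,I-2,II-1,II-2,III-1]: 41 consistent
J/I-1 aff ·: Jj|JJ
J/I-2 un ·: jj
J/II-1 ? I-1×I-2: jj|Jj
J/II-2 ? ·: jj|Jj|JJ
J/III-1 ? II-1×II-2: jj|Jj|JJ
⇒ J over [I-1,I-2,II-1,II-2,III-1]: 18 consistent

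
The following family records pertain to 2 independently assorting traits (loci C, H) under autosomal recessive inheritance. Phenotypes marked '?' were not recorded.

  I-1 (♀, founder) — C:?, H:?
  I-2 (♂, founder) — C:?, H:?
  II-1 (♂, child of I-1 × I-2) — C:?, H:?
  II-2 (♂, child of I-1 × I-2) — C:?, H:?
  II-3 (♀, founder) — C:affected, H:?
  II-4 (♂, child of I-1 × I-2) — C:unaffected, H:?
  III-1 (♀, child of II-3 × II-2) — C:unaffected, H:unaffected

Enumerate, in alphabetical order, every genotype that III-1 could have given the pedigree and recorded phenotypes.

III-1 ∈ {Cc HH, Cc Hh}

C/I-1 ? ·: CC|Cc|cc
C/I-2 ? ·: CC|Cc|cc
C/II-1 ? I-1×I-2: CC|Cc|cc
C/II-2 ? I-1×I-2: CC|Cc
C/II-3 aff ·: cc
C/II-4 un I-1×I-2: CC|Cc
C/III-1 un II-3×II-2: Cc
⇒ C over [I-1,I-2,II-1,II-2,II-3,II-4,III-1]: 35 consistent
H/I-1 ? ·: HH|Hh|hh
H/I-2 ? ·: HH|Hh|hh
H/II-1 ? I-1×I-2: HH|Hh|hh
H/II-2 ? I-1×I-2: HH|Hh|hh
H/II-3 ? ·: HH|Hh|hh
H/II-4 ? I-1×I-2: HH|Hh|hh
H/III-1 un II-3×II-2: HH|Hh
⇒ H over [I-1,I-2,II-1,II-2,II-3,II-4,III-1]: 243 consistent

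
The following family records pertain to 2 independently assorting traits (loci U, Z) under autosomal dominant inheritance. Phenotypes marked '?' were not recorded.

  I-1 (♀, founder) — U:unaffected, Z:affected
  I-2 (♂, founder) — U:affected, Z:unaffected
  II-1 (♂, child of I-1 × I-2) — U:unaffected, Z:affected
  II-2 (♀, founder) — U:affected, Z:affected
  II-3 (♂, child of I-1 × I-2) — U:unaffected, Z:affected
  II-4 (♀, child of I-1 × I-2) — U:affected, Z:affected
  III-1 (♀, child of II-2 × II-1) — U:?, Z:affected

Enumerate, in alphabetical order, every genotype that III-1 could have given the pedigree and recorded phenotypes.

III-1 ∈ {Uu ZZ, Uu Zz, uu ZZ, uu Zz}

U/I-1 un ·: uu
U/I-2 aff ·: Uu
U/II-1 un I-1×I-2: uu
U/II-2 aff ·: Uu|UU
U/II-3 un I-1×I-2: uu
U/II-4 aff I-1×I-2: Uu
U/III-1 ? II-2×II-1: uu|Uu
⇒ U over [I-1,I-2,II-1,II-2,II-3,II-4,III-1]: 3 consistent
Z/I-1 aff ·: Zz|ZZ
Z/I-2 un ·: zz
Z/II-1 aff I-1×I-2: Zz
Z/II-2 aff ·: Zz|ZZ
Z/II-3 aff I-1×I-2: Zz
Z/II-4 aff I-1×I-2: Zz
Z/III-1 aff II-2×II-1: Zz|ZZ
⇒ Z over [I-1,I-2,II-1,II-2,II-3,II-4,III-1]: 8 consistent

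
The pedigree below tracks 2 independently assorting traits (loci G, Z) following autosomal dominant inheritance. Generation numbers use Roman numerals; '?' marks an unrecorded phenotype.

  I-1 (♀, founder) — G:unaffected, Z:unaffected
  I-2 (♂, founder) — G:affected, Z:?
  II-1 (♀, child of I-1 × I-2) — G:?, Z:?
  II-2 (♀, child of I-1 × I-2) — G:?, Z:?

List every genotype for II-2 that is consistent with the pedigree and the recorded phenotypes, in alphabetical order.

II-2 ∈ {Gg Zz, Gg zz, gg Zz, gg zz}

G/I-1 un ·: gg
G/I-2 aff ·: Gg|GG
G/II-1 ? I-1×I-2: gg|Gg
G/II-2 ? I-1×I-2: gg|Gg
⇒ G over [I-1,I-2,II-1,II-2]: 5 consistent
Z/I-1 un ·: zz
Z/I-2 ? ·: zz|Zz|ZZ
Z/II-1 ? I-1×I-2: zz|Zz
Z/II-2 ? I-1×I-2: zz|Zz
⇒ Z over [I-1,I-2,II-1,II-2]: 6 consistent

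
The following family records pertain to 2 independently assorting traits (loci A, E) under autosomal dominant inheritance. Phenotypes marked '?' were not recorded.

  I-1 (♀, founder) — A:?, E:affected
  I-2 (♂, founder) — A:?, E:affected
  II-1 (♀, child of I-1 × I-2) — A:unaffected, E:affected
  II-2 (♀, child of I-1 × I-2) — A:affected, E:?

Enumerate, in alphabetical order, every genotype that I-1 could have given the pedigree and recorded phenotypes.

I-1 ∈ {Aa EE, Aa Ee, aa EE, aa Ee}

A/I-1 ? ·: aa|Aa
A/I-2 ? ·: aa|Aa
A/II-1 un I-1×I-2: aa
A/II-2 aff I-1×I-2: Aa|AA
⇒ A over [I-1,I-2,II-1,II-2]: 4 consistent
E/I-1 aff ·: Ee|EE
E/I-2 aff ·: Ee|EE
E/II-1 aff I-1×I-2: Ee|EE
E/II-2 ? I-1×I-2: ee|Ee|EE
⇒ E over [I-1,I-2,II-1,II-2]: 15 consistent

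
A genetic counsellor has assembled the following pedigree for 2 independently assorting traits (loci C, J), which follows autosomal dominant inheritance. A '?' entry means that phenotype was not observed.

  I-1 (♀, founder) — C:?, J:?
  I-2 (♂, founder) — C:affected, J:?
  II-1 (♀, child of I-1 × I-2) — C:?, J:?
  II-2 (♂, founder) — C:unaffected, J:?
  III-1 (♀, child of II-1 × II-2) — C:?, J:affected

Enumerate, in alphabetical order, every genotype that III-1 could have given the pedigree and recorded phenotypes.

III-1 ∈ {Cc JJ, Cc Jj, cc JJ, cc Jj}

C/I-1 ? ·: cc|Cc|CC
C/I-2 aff ·: Cc|CC
C/II-1 ? I-1×I-2: cc|Cc|CC
C/II-2 un ·: cc
C/III-1 ? II-1×II-2: cc|Cc
⇒ C over [I-1,I-2,II-1,II-2,III-1]: 16 consistent
J/I-1 ? ·: jj|Jj|JJ
J/I-2 ? ·: jj|Jj|JJ
J/II-1 ? I-1×I-2: jj|Jj|JJ
J/II-2 ? ·: jj|Jj|JJ
J/III-1 aff II-1×II-2: Jj|JJ
⇒ J over [I-1,I-2,II-1,II-2,III-1]: 59 consistent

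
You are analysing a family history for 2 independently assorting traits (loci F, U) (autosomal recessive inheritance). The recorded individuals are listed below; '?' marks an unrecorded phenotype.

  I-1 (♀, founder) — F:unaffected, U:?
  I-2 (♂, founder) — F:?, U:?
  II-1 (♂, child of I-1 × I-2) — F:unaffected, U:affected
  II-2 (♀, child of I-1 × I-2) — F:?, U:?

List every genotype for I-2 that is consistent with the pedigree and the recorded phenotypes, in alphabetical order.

I-2 ∈ {FF Uu, FF uu, Ff Uu, Ff uu, ff Uu, ff uu}

F/I-1 un ·: FF|Ff
F/I-2 ? ·: FF|Ff|ff
F/II-1 un I-1×I-2: FF|Ff
F/II-2 ? I-1×I-2: FF|Ff|ff
⇒ F over [I-1,I-2,II-1,II-2]: 18 consistent
U/I-1 ? ·: Uu|uu
U/I-2 ? ·: Uu|uu
U/II-1 aff I-1×I-2: uu
U/II-2 ? I-1×I-2: UU|Uu|uu
⇒ U over [I-1,I-2,II-1,II-2]: 8 consistent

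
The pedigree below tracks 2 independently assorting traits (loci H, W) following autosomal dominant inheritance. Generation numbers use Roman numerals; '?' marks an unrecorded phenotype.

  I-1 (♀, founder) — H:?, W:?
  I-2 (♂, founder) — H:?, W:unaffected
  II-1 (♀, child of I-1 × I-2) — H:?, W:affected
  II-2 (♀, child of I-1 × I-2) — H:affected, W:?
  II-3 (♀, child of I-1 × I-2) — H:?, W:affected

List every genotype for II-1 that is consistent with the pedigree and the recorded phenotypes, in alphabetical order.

II-1 ∈ {HH Ww, Hh Ww, hh Ww}

H/I-1 ? ·: hh|Hh|HH
H/I-2 ? ·: hh|Hh|HH
H/II-1 ? I-1×I-2: hh|Hh|HH
H/II-2 aff I-1×I-2: Hh|HH
H/II-3 ? I-1×I-2: hh|Hh|HH
⇒ H over [I-1,I-2,II-1,II-2,II-3]: 45 consistent
W/I-1 ? ·: Ww|WW
W/I-2 un ·: ww
W/II-1 aff I-1×I-2: Ww
W/II-2 ? I-1×I-2: ww|Ww
W/II-3 aff I-1×I-2: Ww
⇒ W over [I-1,I-2,II-1,II-2,II-3]: 3 consistent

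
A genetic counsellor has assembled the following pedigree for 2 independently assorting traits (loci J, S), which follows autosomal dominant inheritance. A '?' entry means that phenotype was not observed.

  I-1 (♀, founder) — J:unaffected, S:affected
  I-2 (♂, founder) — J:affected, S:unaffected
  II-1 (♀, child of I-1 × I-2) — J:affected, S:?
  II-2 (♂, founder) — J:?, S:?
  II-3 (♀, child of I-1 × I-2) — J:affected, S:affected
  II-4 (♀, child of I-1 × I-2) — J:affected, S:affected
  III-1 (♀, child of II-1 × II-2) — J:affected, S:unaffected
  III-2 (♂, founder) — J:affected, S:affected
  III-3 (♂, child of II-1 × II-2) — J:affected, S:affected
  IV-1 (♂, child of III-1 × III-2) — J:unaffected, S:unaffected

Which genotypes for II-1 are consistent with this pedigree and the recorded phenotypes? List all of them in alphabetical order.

II-1 ∈ {Jj Ss, Jj ss}

J/I-1 un ·: jj
J/I-2 aff ·: Jj|JJ
J/II-1 aff I-1×I-2: Jj
J/II-2 ? ·: jj|Jj|JJ
J/II-3 aff I-1×I-2: Jj
J/II-4 aff I-1×I-2: Jj
J/III-1 aff II-1×II-2: Jj
J/III-2 aff ·: Jj
J/III-3 aff II-1×II-2: Jj|JJ
J/IV-1 un III-1×III-2: jj
⇒ J over [I-1,I-2,II-1,II-2,II-3,II-4,III-1,III-2,III-3,IV-1]: 10 consistent
S/I-1 aff ·: Ss|SS
S/I-2 un ·: ss
S/II-1 ? I-1×I-2: ss|Ss
S/II-2 ? ·: ss|Ss
S/II-3 aff I-1×I-2: Ss
S/II-4 aff I-1×I-2: Ss
S/III-1 un II-1×II-2: ss
S/III-2 aff ·: Ss
S/III-3 aff II-1×II-2: Ss|SS
S/IV-1 un III-1×III-2: ss
⇒ S over [I-1,I-2,II-1,II-2,II-3,II-4,III-1,III-2,III-3,IV-1]: 7 consistent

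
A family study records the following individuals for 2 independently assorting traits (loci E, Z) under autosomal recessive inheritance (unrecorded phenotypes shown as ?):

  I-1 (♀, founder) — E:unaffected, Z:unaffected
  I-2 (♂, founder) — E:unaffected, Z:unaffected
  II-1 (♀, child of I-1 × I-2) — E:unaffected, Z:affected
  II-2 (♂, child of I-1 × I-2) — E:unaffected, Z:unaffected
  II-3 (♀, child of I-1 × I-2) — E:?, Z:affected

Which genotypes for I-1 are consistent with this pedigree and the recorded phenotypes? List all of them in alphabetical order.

I-1 ∈ {EE Zz, Ee Zz}

E/I-1 un ·: EE|Ee
E/I-2 un ·: EE|Ee
E/II-1 un I-1×I-2: EE|Ee
E/II-2 un I-1×I-2: EE|Ee
E/II-3 ? I-1×I-2: EE|Ee|ee
⇒ E over [I-1,I-2,II-1,II-2,II-3]: 29 consistent
Z/I-1 un ·: Zz
Z/I-2 un ·: Zz
Z/II-1 aff I-1×I-2: zz
Z/II-2 un I-1×I-2: ZZ|Zz
Z/II-3 aff I-1×I-2: zz
⇒ Z over [I-1,I-2,II-1,II-2,II-3]: 2 consistent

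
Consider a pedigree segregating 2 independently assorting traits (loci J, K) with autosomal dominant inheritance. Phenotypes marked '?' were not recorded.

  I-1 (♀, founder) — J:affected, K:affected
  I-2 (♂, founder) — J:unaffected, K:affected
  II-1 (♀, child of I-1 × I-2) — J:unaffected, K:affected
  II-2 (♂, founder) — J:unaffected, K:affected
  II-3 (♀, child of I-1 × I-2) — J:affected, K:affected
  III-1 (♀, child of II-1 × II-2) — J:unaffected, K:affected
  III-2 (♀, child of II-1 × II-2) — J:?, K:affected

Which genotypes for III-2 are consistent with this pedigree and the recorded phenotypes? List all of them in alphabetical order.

III-2 ∈ {jj KK, jj Kk}

J/I-1 aff ·: Jj
J/I-2 un ·: jj
J/II-1 un I-1×I-2: jj
J/II-2 un ·: jj
J/II-3 aff I-1×I-2: Jj
J/III-1 un II-1×II-2: jj
J/III-2 ? II-1×II-2: jj
⇒ J over [I-1,I-2,II-1,II-2,II-3,III-1,III-2]: 1 consistent
K/I-1 aff ·: Kk|KK
K/I-2 aff ·: Kk|KK
K/II-1 aff I-1×I-2: Kk|KK
K/II-2 aff ·: Kk|KK
K/II-3 aff I-1×I-2: Kk|KK
K/III-1 aff II-1×II-2: Kk|KK
K/III-2 aff II-1×II-2: Kk|KK
⇒ K over [I-1,I-2,II-1,II-2,II-3,III-1,III-2]: 83 consistent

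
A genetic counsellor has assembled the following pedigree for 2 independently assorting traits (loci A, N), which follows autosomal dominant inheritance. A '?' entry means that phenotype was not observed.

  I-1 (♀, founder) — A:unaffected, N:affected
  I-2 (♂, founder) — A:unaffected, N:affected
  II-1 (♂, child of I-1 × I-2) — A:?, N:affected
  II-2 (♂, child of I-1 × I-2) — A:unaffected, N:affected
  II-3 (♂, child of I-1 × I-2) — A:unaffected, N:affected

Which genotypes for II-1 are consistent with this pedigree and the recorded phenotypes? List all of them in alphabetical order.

II-1 ∈ {aa NN, aa Nn}

A/I-1 un ·: aa
A/I-2 un ·: aa
A/II-1 ? I-1×I-2: aa
A/II-2 un I-1×I-2: aa
A/II-3 un I-1×I-2: aa
⇒ A over [I-1,I-2,II-1,II-2,II-3]: 1 consistent
N/I-1 aff ·: Nn|NN
N/I-2 aff ·: Nn|NN
N/II-1 aff I-1×I-2: Nn|NN
N/II-2 aff I-1×I-2: Nn|NN
N/II-3 aff I-1×I-2: Nn|NN
⇒ N over [I-1,I-2,II-1,II-2,II-3]: 25 consistent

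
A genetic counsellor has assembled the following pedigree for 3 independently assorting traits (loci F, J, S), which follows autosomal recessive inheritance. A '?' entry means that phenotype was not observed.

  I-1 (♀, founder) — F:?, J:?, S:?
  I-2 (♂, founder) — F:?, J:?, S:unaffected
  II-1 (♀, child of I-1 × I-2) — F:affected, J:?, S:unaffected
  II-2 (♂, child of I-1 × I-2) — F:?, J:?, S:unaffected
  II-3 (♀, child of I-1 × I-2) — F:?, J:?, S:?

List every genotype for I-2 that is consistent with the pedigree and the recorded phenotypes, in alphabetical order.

F/I-1 ? ·: Ff|ff
F/I-2 ? ·: Ff|ff
F/II-1 aff I-1×I-2: ff
F/II-2 ? I-1×I-2: FF|Ff|ff
F/II-3 ? I-1×I-2: FF|Ff|ff
⇒ F over [I-1,I-2,II-1,II-2,II-3]: 18 consistent
J/I-1 ? ·: JJ|Jj|jj
J/I-2 ? ·: JJ|Jj|jj
J/II-1 ? I-1×I-2: JJ|Jj|jj
J/II-2 ? I-1×I-2: JJ|Jj|jj
J/II-3 ? I-1×I-2: JJ|Jj|jj
⇒ J over [I-1,I-2,II-1,II-2,II-3]: 63 consistent
S/I-1 ? ·: SS|Ss|ss
S/I-2 un ·: SS|Ss
S/II-1 un I-1×I-2: SS|Ss
S/II-2 un I-1×I-2: SS|Ss
S/II-3 ? I-1×I-2: SS|Ss|ss
⇒ S over [I-1,I-2,II-1,II-2,II-3]: 32 consistent

I-2 ∈ {Ff JJ SS, Ff JJ Ss, Ff Jj SS, Ff Jj Ss, Ff jj SS, Ff jj Ss, ff JJ SS, ff JJ Ss, ff Jj SS, ff Jj Ss, ff jj SS, ff jj Ss}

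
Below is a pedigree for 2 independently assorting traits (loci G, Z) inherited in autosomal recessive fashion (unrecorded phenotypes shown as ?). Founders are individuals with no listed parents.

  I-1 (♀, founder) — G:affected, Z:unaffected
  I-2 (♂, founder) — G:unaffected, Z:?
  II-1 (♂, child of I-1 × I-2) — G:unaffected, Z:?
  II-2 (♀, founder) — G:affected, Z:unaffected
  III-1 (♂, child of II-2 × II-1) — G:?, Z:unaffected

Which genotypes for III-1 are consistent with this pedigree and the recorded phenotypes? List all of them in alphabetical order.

G/I-1 aff ·: gg
G/I-2 un ·: GG|Gg
G/II-1 un I-1×I-2: Gg
G/II-2 aff ·: gg
G/III-1 ? II-2×II-1: Gg|gg
⇒ G over [I-1,I-2,II-1,II-2,III-1]: 4 consistent
Z/I-1 un ·: ZZ|Zz
Z/I-2 ? ·: ZZ|Zz|zz
Z/II-1 ? I-1×I-2: ZZ|Zz|zz
Z/II-2 un ·: ZZ|Zz
Z/III-1 un II-2×II-1: ZZ|Zz
⇒ Z over [I-1,I-2,II-1,II-2,III-1]: 36 consistent

III-1 ∈ {Gg ZZ, Gg Zz, gg ZZ, gg Zz}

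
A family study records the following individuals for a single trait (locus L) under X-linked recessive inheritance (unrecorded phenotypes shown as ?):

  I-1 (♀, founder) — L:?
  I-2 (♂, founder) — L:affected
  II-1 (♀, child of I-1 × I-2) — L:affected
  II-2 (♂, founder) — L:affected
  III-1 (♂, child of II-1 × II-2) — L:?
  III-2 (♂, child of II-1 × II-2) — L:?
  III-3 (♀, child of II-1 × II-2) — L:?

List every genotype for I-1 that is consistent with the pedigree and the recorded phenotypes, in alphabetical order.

L/I-1 ? ·: X^LX^l|X^lX^l
L/I-2 aff ·: X^lY
L/II-1 aff I-1×I-2: X^lX^l
L/II-2 aff ·: X^lY
L/III-1 ? II-1×II-2: X^lY
L/III-2 ? II-1×II-2: X^lY
L/III-3 ? II-1×II-2: X^lX^l
⇒ L over [I-1,I-2,II-1,II-2,III-1,III-2,III-3]: 2 consistent

I-1 ∈ {X^LX^l, X^lX^l}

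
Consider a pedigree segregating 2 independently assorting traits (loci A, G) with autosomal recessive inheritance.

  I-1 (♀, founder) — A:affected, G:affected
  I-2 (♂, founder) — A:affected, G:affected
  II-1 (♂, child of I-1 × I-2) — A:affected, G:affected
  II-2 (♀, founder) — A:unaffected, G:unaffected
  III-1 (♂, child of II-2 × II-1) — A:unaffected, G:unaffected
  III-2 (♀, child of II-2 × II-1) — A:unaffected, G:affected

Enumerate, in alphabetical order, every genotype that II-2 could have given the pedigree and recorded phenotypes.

A/I-1 aff ·: aa
A/I-2 aff ·: aa
A/II-1 aff I-1×I-2: aa
A/II-2 un ·: AA|Aa
A/III-1 un II-2×II-1: Aa
A/III-2 un II-2×II-1: Aa
⇒ A over [I-1,I-2,II-1,II-2,III-1,III-2]: 2 consistent
G/I-1 aff ·: gg
G/I-2 aff ·: gg
G/II-1 aff I-1×I-2: gg
G/II-2 un ·: Gg
G/III-1 un II-2×II-1: Gg
G/III-2 aff II-2×II-1: gg
⇒ G over [I-1,I-2,II-1,II-2,III-1,III-2]: 1 consistent

II-2 ∈ {AA Gg, Aa Gg}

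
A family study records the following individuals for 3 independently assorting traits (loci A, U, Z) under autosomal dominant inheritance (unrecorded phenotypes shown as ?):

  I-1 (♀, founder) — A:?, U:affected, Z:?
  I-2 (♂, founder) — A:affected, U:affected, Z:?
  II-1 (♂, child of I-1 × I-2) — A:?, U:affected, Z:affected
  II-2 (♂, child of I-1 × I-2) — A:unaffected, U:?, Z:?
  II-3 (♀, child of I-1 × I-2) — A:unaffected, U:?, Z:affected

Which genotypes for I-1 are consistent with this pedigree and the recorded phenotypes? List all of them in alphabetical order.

I-1 ∈ {Aa UU ZZ, Aa UU Zz, Aa UU zz, Aa Uu ZZ, Aa Uu Zz, Aa Uu zz, aa UU ZZ, aa UU Zz, aa UU zz, aa Uu ZZ, aa Uu Zz, aa Uu zz}

A/I-1 ? ·: aa|Aa
A/I-2 aff ·: Aa
A/II-1 ? I-1×I-2: aa|Aa|AA
A/II-2 un I-1×I-2: aa
A/II-3 un I-1×I-2: aa
⇒ A over [I-1,I-2,II-1,II-2,II-3]: 5 consistent
U/I-1 aff ·: Uu|UU
U/I-2 aff ·: Uu|UU
U/II-1 aff I-1×I-2: Uu|UU
U/II-2 ? I-1×I-2: uu|Uu|UU
U/II-3 ? I-1×I-2: uu|Uu|UU
⇒ U over [I-1,I-2,II-1,II-2,II-3]: 35 consistent
Z/I-1 ? ·: zz|Zz|ZZ
Z/I-2 ? ·: zz|Zz|ZZ
Z/II-1 aff I-1×I-2: Zz|ZZ
Z/II-2 ? I-1×I-2: zz|Zz|ZZ
Z/II-3 aff I-1×I-2: Zz|ZZ
⇒ Z over [I-1,I-2,II-1,II-2,II-3]: 35 consistent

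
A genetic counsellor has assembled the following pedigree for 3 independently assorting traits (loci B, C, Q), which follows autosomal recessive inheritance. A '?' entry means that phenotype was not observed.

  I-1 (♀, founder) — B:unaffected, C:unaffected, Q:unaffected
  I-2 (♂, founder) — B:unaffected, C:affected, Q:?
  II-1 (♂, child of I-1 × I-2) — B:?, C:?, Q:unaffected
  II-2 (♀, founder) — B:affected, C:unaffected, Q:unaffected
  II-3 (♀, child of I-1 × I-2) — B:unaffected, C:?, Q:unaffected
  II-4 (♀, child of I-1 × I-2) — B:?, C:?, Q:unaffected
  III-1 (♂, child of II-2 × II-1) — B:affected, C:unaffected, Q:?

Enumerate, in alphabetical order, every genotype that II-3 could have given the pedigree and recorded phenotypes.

II-3 ∈ {BB Cc QQ, BB Cc Qq, BB cc QQ, BB cc Qq, Bb Cc QQ, Bb Cc Qq, Bb cc QQ, Bb cc Qq}

B/I-1 un ·: BB|Bb
B/I-2 un ·: BB|Bb
B/II-1 ? I-1×I-2: Bb|bb
B/II-2 aff ·: bb
B/II-3 un I-1×I-2: BB|Bb
B/II-4 ? I-1×I-2: BB|Bb|bb
B/III-1 aff II-2×II-1: bb
⇒ B over [I-1,I-2,II-1,II-2,II-3,II-4,III-1]: 20 consistent
C/I-1 un ·: CC|Cc
C/I-2 aff ·: cc
C/II-1 ? I-1×I-2: Cc|cc
C/II-2 un ·: CC|Cc
C/II-3 ? I-1×I-2: Cc|cc
C/II-4 ? I-1×I-2: Cc|cc
C/III-1 un II-2×II-1: CC|Cc
⇒ C over [I-1,I-2,II-1,II-2,II-3,II-4,III-1]: 28 consistent
Q/I-1 un ·: QQ|Qq
Q/I-2 ? ·: QQ|Qq|qq
Q/II-1 un I-1×I-2: QQ|Qq
Q/II-2 un ·: QQ|Qq
Q/II-3 un I-1×I-2: QQ|Qq
Q/II-4 un I-1×I-2: QQ|Qq
Q/III-1 ? II-2×II-1: QQ|Qq|qq
⇒ Q over [I-1,I-2,II-1,II-2,II-3,II-4,III-1]: 109 consistent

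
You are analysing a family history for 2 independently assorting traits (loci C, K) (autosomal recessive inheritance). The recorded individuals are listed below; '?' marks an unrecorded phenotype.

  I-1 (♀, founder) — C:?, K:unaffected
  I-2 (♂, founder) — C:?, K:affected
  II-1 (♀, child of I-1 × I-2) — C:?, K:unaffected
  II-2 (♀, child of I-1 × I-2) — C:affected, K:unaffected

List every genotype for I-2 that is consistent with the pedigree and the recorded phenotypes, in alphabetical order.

I-2 ∈ {Cc kk, cc kk}

C/I-1 ? ·: Cc|cc
C/I-2 ? ·: Cc|cc
C/II-1 ? I-1×I-2: CC|Cc|cc
C/II-2 aff I-1×I-2: cc
⇒ C over [I-1,I-2,II-1,II-2]: 8 consistent
K/I-1 un ·: KK|Kk
K/I-2 aff ·: kk
K/II-1 un I-1×I-2: Kk
K/II-2 un I-1×I-2: Kk
⇒ K over [I-1,I-2,II-1,II-2]: 2 consistent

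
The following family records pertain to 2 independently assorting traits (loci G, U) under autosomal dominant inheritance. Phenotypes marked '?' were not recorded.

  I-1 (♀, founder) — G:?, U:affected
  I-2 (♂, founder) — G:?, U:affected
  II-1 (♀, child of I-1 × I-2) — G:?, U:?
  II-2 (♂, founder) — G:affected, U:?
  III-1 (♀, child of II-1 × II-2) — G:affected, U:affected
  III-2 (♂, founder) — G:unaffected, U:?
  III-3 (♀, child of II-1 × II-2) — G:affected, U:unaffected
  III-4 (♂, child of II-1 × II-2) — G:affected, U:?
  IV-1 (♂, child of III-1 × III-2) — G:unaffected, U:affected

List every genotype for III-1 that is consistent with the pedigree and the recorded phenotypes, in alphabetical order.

III-1 ∈ {Gg UU, Gg Uu}

G/I-1 ? ·: gg|Gg|GG
G/I-2 ? ·: gg|Gg|GG
G/II-1 ? I-1×I-2: gg|Gg|GG
G/II-2 aff ·: Gg|GG
G/III-1 aff II-1×II-2: Gg
G/III-2 un ·: gg
G/III-3 aff II-1×II-2: Gg|GG
G/III-4 aff II-1×II-2: Gg|GG
G/IV-1 un III-1×III-2: gg
⇒ G over [I-1,I-2,II-1,II-2,III-1,III-2,III-3,III-4,IV-1]: 80 consistent
U/I-1 aff ·: Uu|UU
U/I-2 aff ·: Uu|UU
U/II-1 ? I-1×I-2: uu|Uu
U/II-2 ? ·: uu|Uu
U/III-1 aff II-1×II-2: Uu|UU
U/III-2 ? ·: uu|Uu|UU
U/III-3 un II-1×II-2: uu
U/III-4 ? II-1×II-2: uu|Uu|UU
U/IV-1 aff III-1×III-2: Uu|UU
⇒ U over [I-1,I-2,II-1,II-2,III-1,III-2,III-3,III-4,IV-1]: 121 consistent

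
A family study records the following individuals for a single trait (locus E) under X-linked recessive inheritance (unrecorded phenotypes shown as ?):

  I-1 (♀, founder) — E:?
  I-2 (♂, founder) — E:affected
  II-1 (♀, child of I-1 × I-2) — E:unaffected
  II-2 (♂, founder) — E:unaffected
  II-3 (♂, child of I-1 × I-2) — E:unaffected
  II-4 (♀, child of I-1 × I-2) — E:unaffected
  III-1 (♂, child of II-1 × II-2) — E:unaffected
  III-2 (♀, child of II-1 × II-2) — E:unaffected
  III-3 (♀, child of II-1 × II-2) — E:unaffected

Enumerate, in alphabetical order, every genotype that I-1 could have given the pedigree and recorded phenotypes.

E/I-1 ? ·: X^EX^E|X^EX^e
E/I-2 aff ·: X^eY
E/II-1 un I-1×I-2: X^EX^e
E/II-2 un ·: X^EY
E/II-3 un I-1×I-2: X^EY
E/II-4 un I-1×I-2: X^EX^e
E/III-1 un II-1×II-2: X^EY
E/III-2 un II-1×II-2: X^EX^E|X^EX^e
E/III-3 un II-1×II-2: X^EX^E|X^EX^e
⇒ E over [I-1,I-2,II-1,II-2,II-3,II-4,III-1,III-2,III-3]: 8 consistent

I-1 ∈ {X^EX^E, X^EX^e}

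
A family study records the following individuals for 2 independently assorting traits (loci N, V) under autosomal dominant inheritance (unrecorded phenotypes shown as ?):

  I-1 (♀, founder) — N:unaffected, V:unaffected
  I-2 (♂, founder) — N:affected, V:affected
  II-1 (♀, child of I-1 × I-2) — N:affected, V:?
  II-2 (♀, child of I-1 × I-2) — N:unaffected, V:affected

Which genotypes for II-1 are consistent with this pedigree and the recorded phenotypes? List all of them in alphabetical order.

N/I-1 un ·: nn
N/I-2 aff ·: Nn
N/II-1 aff I-1×I-2: Nn
N/II-2 un I-1×I-2: nn
⇒ N over [I-1,I-2,II-1,II-2]: 1 consistent
V/I-1 un ·: vv
V/I-2 aff ·: Vv|VV
V/II-1 ? I-1×I-2: vv|Vv
V/II-2 aff I-1×I-2: Vv
⇒ V over [I-1,I-2,II-1,II-2]: 3 consistent

II-1 ∈ {Nn Vv, Nn vv}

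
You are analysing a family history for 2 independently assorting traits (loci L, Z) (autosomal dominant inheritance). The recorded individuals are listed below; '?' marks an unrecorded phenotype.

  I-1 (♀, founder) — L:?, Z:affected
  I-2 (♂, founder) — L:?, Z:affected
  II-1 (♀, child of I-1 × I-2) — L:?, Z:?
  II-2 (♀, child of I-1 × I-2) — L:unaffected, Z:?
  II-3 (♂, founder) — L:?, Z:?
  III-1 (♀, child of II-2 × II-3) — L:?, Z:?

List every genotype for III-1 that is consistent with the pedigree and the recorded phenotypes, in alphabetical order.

III-1 ∈ {Ll ZZ, Ll Zz, Ll zz, ll ZZ, ll Zz, ll zz}

L/I-1 ? ·: ll|Ll
L/I-2 ? ·: ll|Ll
L/II-1 ? I-1×I-2: ll|Ll|LL
L/II-2 un I-1×I-2: ll
L/II-3 ? ·: ll|Ll|LL
L/III-1 ? II-2×II-3: ll|Ll
⇒ L over [I-1,I-2,II-1,II-2,II-3,III-1]: 32 consistent
Z/I-1 aff ·: Zz|ZZ
Z/I-2 aff ·: Zz|ZZ
Z/II-1 ? I-1×I-2: zz|Zz|ZZ
Z/II-2 ? I-1×I-2: zz|Zz|ZZ
Z/II-3 ? ·: zz|Zz|ZZ
Z/III-1 ? II-2×II-3: zz|Zz|ZZ
⇒ Z over [I-1,I-2,II-1,II-2,II-3,III-1]: 93 consistent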